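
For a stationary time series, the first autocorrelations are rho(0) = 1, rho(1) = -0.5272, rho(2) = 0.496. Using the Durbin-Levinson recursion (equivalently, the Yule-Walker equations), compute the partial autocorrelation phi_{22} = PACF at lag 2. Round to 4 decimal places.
\phi_{22} = 0.3020

The PACF at lag k is phi_{kk}, the last component of the solution
to the Yule-Walker system G_k phi = r_k where
  (G_k)_{ij} = rho(|i - j|), (r_k)_i = rho(i), i,j = 1..k.
Equivalently, Durbin-Levinson gives phi_{kk} iteratively:
  phi_{11} = rho(1)
  phi_{kk} = [rho(k) - sum_{j=1..k-1} phi_{k-1,j} rho(k-j)]
            / [1 - sum_{j=1..k-1} phi_{k-1,j} rho(j)],
  phi_{k,j} = phi_{k-1,j} - phi_{kk} phi_{k-1,k-j},  j = 1..k-1.
Step k = 1:
  phi_11 = rho(1) = -0.5272.
Step k = 2:
  phi_22 = [rho(2) - phi_11 rho(1)] / [1 - phi_11 rho(1)] = [0.496 - (-0.5272)(-0.5272)] / [1 - (-0.5272)(-0.5272)]
         = 0.21806016 / 0.72206016 = 0.302.
Therefore phi_{22} = 0.3020.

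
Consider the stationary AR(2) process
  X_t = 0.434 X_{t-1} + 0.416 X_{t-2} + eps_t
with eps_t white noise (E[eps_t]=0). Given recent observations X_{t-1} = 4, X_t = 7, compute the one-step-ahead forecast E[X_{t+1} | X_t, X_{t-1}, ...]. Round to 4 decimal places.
E[X_{t+1} \mid \mathcal F_t] = 4.7020

For an AR(p) model X_t = c + sum_i phi_i X_{t-i} + eps_t, the
one-step-ahead conditional mean is
  E[X_{t+1} | X_t, ...] = c + sum_i phi_i X_{t+1-i}.
Substitute known values:
  E[X_{t+1} | ...] = (0.434) * (7) + (0.416) * (4)
                   = 4.7020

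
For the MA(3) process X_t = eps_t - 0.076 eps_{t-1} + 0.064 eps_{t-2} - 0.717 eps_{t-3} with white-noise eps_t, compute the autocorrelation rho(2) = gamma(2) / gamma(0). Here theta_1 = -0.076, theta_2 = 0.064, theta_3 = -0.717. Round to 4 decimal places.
\rho(2) = 0.0778

For an MA(q) process with theta_0 = 1, the autocovariance is
  gamma(k) = sigma^2 * sum_{i=0..q-k} theta_i * theta_{i+k},
and rho(k) = gamma(k) / gamma(0). Sigma^2 cancels.
  numerator   = (1)*(0.064) + (-0.076)*(-0.717) = 0.118492.
  denominator = (1)^2 + (-0.076)^2 + (0.064)^2 + (-0.717)^2 = 1.523961.
  rho(2) = 0.118492 / 1.523961 = 0.0778.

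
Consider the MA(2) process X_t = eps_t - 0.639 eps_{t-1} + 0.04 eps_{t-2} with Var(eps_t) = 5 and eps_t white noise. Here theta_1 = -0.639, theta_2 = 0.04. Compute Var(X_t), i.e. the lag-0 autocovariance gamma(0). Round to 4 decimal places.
\gamma(0) = 7.0496

For an MA(q) process X_t = eps_t + sum_i theta_i eps_{t-i} with
Var(eps_t) = sigma^2, the variance is
  gamma(0) = sigma^2 * (1 + sum_i theta_i^2).
  sum_i theta_i^2 = (-0.639)^2 + (0.04)^2 = 0.408321 + 0.0016 = 0.409921.
  gamma(0) = 5 * (1 + 0.409921) = 5 * 1.409921 = 7.049605, which rounds to 7.0496.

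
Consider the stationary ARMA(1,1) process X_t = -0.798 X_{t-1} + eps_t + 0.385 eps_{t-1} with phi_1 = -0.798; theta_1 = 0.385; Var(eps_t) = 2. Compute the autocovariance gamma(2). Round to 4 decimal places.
\gamma(2) = 1.2573

Multiply the model equation by X_{t-k} and take expectations. With theta_0 = psi_0 = 1 and psi_j the MA(infinity) weights, this gives
  gamma(k) - sum_i phi_i gamma(k-i) = c_k,
  c_k = sigma^2 * sum_{j=k..q} theta_j psi_{j-k}   (c_k = 0 for k > q),
using gamma(-m) = gamma(m).
psi-weights needed (psi_j = theta_j + sum_i phi_i psi_{j-i}):
  psi_1 = theta_1 + phi_1 = 0.385 + (-0.798) = -0.413
Right-hand sides:
  c_0 = sigma^2 (1 + theta_1 psi_1) = 2 * (1 + (0.385)(-0.413)) = 2 * 0.840995 = 1.68199
  c_1 = sigma^2 theta_1 = 2 * (0.385) = 0.77
  c_2 = 0
Equations for k = 0 and k = 1 (AR order 1):
  gamma(0) = phi_1 gamma(1) + c_0
  gamma(1) = phi_1 gamma(0) + c_1
Substituting the second into the first: gamma(0) (1 - phi_1^2) = c_0 + phi_1 c_1, so
  gamma(0) = (c_0 + phi_1 c_1) / (1 - phi_1^2) = (1.68199 + (-0.798)(0.77)) / (1 - (-0.798)^2) = 1.06753 / 0.363196 = 2.939267.
  gamma(1) = phi_1 gamma(0) + c_1 = (-0.798)(2.939267) + (0.77) = -1.575535.
For k = 2 (> q): gamma(2) = phi_1 gamma(1) = (-0.798)(-1.575535) = 1.257277.
Therefore gamma(2) = 1.2573 (to 4 decimal places).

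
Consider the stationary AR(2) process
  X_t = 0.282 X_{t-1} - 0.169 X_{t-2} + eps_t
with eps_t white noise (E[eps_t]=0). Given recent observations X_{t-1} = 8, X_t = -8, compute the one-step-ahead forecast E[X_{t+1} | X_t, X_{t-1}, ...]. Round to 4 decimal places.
E[X_{t+1} \mid \mathcal F_t] = -3.6080

For an AR(p) model X_t = c + sum_i phi_i X_{t-i} + eps_t, the
one-step-ahead conditional mean is
  E[X_{t+1} | X_t, ...] = c + sum_i phi_i X_{t+1-i}.
Substitute known values:
  E[X_{t+1} | ...] = (0.282) * (-8) + (-0.169) * (8)
                   = -3.6080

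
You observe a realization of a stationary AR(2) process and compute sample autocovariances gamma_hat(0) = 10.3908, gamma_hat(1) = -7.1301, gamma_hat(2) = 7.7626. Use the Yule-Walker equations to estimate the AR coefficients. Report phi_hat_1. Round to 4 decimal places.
\hat\phi_{1} = -0.3280

The Yule-Walker equations for an AR(p) process read, in matrix form,
  Gamma_p phi = r_p,   with   (Gamma_p)_{ij} = gamma(|i - j|),
                       (r_p)_i = gamma(i),   i,j = 1..p.
Substitute the sample gammas (Toeplitz matrix and right-hand side of size 2):
  Gamma_p = [[10.3908, -7.1301], [-7.1301, 10.3908]]
  r_p     = [-7.1301, 7.7626]
Written out:
  10.3908 phi_1 - 7.1301 phi_2 = -7.1301
  -7.1301 phi_1 + 10.3908 phi_2 = 7.7626
Solve by Cramer's rule:
  det = gamma(0)^2 - gamma(1)^2 = (10.3908)^2 - (-7.1301)^2 = 107.96872464 - 50.83832601 = 57.13039863
  phi_hat_1 = [gamma(1) gamma(0) - gamma(1) gamma(2)] / det = [(-7.1301)(10.3908) - (-7.1301)(7.7626)] / 57.13039863 = -18.73932882 / 57.13039863 = -0.328
  phi_hat_2 = [gamma(0) gamma(2) - gamma(1)^2] / det = [(10.3908)(7.7626) - (-7.1301)^2] / 57.13039863 = 29.82129807 / 57.13039863 = 0.522
So phi_hat = [-0.3280, 0.5220].
Therefore phi_hat_1 = -0.3280.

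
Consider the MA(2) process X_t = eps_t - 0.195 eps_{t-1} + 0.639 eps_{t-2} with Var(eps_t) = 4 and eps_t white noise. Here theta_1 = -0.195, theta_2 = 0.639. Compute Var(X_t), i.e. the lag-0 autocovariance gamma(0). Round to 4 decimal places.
\gamma(0) = 5.7854

For an MA(q) process X_t = eps_t + sum_i theta_i eps_{t-i} with
Var(eps_t) = sigma^2, the variance is
  gamma(0) = sigma^2 * (1 + sum_i theta_i^2).
  sum_i theta_i^2 = (-0.195)^2 + (0.639)^2 = 0.038025 + 0.408321 = 0.446346.
  gamma(0) = 4 * (1 + 0.446346) = 4 * 1.446346 = 5.785384, which rounds to 5.7854.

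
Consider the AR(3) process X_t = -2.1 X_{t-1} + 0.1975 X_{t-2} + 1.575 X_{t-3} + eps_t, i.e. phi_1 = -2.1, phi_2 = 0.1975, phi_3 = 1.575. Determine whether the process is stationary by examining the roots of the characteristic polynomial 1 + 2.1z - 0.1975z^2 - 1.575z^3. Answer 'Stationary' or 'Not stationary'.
\text{Not stationary}

The AR(p) characteristic polynomial is P(z) = 1 + 2.1z - 0.1975z^2 - 1.575z^3.
Stationarity requires all roots to lie outside the unit circle, i.e. |z| > 1 for every root.
Degree 3: look for a simple real root z0 first, then factor out (1 - z/z0) and solve the remaining quadratic.
Testing z0 = -0.8: P(-0.8) = 1 + (2.1)(-0.8) + (-0.1975)(-0.8)^2 + (-1.575)(-0.8)^3
  = 1 + (-1.68) + (-0.1264) + (0.8064) = 0.  So z_0 = -0.8 is a root, |z_0| = 0.8.
Divide out the factor (1 + 1.25 z) = (1 - z/z0) (since 1/z0 = -1.25):
  P(z) = (1 + 1.25 z)(1 + (0.85) z + (-1.26) z^2)
  [check: z-coef 0.85 - (-1.25) = 2.1; z^2-coef -1.26 - (-1.25)(0.85) = -0.1975; z^3-coef -(-1.25)(-1.26) = -1.575.]
Remaining roots from the quadratic factor 1 + (0.85) z + (-1.26) z^2:
  Set 1 + (0.85) z + (-1.26) z^2 = 0, i.e. a z^2 + b z + c = 0 with a = -1.26, b = 0.85, c = 1.
  Discriminant D = b^2 - 4ac = (0.85)^2 - 4*(-1.26)*1 = 0.7225 - (-5.04) = 5.7625.
  D >= 0, so the roots are real: z = (-b +/- sqrt(D)) / (2a) = (-0.85 +/- 2.400521) / (-2.52).
    z_1 = (-0.85 + 2.400521) / (-2.52) = -0.6153,   |z_1| = 0.6153.
    z_2 = (-0.85 - 2.400521) / (-2.52) = 1.2899,   |z_2| = 1.2899.
Moduli of all roots: 0.8000, 0.6153, 1.2899.
All moduli strictly greater than 1? No.
Verdict: Not stationary.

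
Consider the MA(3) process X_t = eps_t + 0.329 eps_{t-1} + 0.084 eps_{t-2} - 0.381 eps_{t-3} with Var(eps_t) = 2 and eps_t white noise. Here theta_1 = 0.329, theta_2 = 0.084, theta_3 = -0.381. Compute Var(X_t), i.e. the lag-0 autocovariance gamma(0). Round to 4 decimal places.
\gamma(0) = 2.5209

For an MA(q) process X_t = eps_t + sum_i theta_i eps_{t-i} with
Var(eps_t) = sigma^2, the variance is
  gamma(0) = sigma^2 * (1 + sum_i theta_i^2).
  sum_i theta_i^2 = (0.329)^2 + (0.084)^2 + (-0.381)^2 = 0.108241 + 0.007056 + 0.145161 = 0.260458.
  gamma(0) = 2 * (1 + 0.260458) = 2 * 1.260458 = 2.520916, which rounds to 2.5209.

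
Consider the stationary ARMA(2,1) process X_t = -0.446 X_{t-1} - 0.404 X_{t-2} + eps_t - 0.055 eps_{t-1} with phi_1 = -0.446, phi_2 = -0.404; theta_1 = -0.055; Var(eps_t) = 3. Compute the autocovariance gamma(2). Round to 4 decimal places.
\gamma(2) = -1.0333

Multiply the model equation by X_{t-k} and take expectations. With theta_0 = psi_0 = 1 and psi_j the MA(infinity) weights, this gives
  gamma(k) - sum_i phi_i gamma(k-i) = c_k,
  c_k = sigma^2 * sum_{j=k..q} theta_j psi_{j-k}   (c_k = 0 for k > q),
using gamma(-m) = gamma(m).
psi-weights needed (psi_j = theta_j + sum_i phi_i psi_{j-i}):
  psi_1 = theta_1 + phi_1 = -0.055 + (-0.446) = -0.501
Right-hand sides:
  c_0 = sigma^2 (1 + theta_1 psi_1) = 3 * (1 + (-0.055)(-0.501)) = 3 * 1.027555 = 3.082665
  c_1 = sigma^2 theta_1 = 3 * (-0.055) = -0.165
  c_2 = 0
Equations for k = 0, 1, 2 (AR order 2, c_2 = 0):
  (E0) gamma(0) = phi_1 gamma(1) + phi_2 gamma(2) + c_0
  (E1) gamma(1) = phi_1 gamma(0) + phi_2 gamma(1) + c_1
  (E2) gamma(2) = phi_1 gamma(1) + phi_2 gamma(0)
From (E1): gamma(1) = A gamma(0) + B with
  A = phi_1 / (1 - phi_2) = -0.446 / 1.404 = -0.317664,   B = c_1 / (1 - phi_2) = -0.165 / 1.404 = -0.117521.
Insert (E2) into (E0): gamma(0) (1 - phi_2^2) = phi_1 (1 + phi_2) gamma(1) + c_0.
  phi_1 (1 + phi_2) = (-0.446)(0.596) = -0.265816,   1 - phi_2^2 = 0.836784.
Replace gamma(1) by A gamma(0) + B and collect gamma(0):
  gamma(0) [0.836784 - (-0.265816)(-0.317664)] = (-0.265816)(-0.117521) + 3.082665
  gamma(0) * 0.752344 = 3.113904
  gamma(0) = 3.113904 / 0.752344 = 4.138937.
  gamma(1) = A gamma(0) + B = (-0.317664)(4.138937) + (-0.117521) = -1.432312.
  gamma(2) = phi_1 gamma(1) + phi_2 gamma(0) = (-0.446)(-1.432312) + (-0.404)(4.138937) = -1.033319.
Therefore gamma(2) = -1.0333 (to 4 decimal places).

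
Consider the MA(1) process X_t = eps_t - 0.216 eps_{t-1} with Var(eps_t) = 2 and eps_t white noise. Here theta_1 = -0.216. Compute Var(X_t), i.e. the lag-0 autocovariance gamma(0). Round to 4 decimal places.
\gamma(0) = 2.0933

For an MA(q) process X_t = eps_t + sum_i theta_i eps_{t-i} with
Var(eps_t) = sigma^2, the variance is
  gamma(0) = sigma^2 * (1 + sum_i theta_i^2).
  sum_i theta_i^2 = (-0.216)^2 = 0.046656.
  gamma(0) = 2 * (1 + 0.046656) = 2 * 1.046656 = 2.093312, which rounds to 2.0933.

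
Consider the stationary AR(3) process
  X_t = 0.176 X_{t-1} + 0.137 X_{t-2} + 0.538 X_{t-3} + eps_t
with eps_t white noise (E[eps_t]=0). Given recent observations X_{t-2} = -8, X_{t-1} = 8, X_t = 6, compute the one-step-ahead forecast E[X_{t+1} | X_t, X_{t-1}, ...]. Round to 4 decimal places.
E[X_{t+1} \mid \mathcal F_t] = -2.1520

For an AR(p) model X_t = c + sum_i phi_i X_{t-i} + eps_t, the
one-step-ahead conditional mean is
  E[X_{t+1} | X_t, ...] = c + sum_i phi_i X_{t+1-i}.
Substitute known values:
  E[X_{t+1} | ...] = (0.176) * (6) + (0.137) * (8) + (0.538) * (-8)
                   = -2.1520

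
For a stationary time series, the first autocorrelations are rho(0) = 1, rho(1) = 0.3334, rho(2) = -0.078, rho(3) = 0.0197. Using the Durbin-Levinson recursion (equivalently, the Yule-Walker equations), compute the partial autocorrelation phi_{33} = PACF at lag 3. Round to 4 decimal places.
\phi_{33} = 0.1440

The PACF at lag k is phi_{kk}, the last component of the solution
to the Yule-Walker system G_k phi = r_k where
  (G_k)_{ij} = rho(|i - j|), (r_k)_i = rho(i), i,j = 1..k.
Equivalently, Durbin-Levinson gives phi_{kk} iteratively:
  phi_{11} = rho(1)
  phi_{kk} = [rho(k) - sum_{j=1..k-1} phi_{k-1,j} rho(k-j)]
            / [1 - sum_{j=1..k-1} phi_{k-1,j} rho(j)],
  phi_{k,j} = phi_{k-1,j} - phi_{kk} phi_{k-1,k-j},  j = 1..k-1.
Step k = 1:
  phi_11 = rho(1) = 0.3334.
Step k = 2:
  phi_22 = [rho(2) - phi_11 rho(1)] / [1 - phi_11 rho(1)] = [-0.078 - (0.3334)(0.3334)] / [1 - (0.3334)(0.3334)]
         = -0.18915556 / 0.88884444 = -0.212811.
  Update: phi_21 = phi_11 - phi_22 phi_11 = 0.3334 - (-0.212811)(0.3334) = 0.404351.
Step k = 3:
  phi_33 = [rho(3) - phi_21 rho(2) - phi_22 rho(1)] / [1 - phi_21 rho(1) - phi_22 rho(2)]
    numerator   = 0.0197 - (0.404351)(-0.078) - (-0.212811)(0.3334) = 0.12219045
    denominator = 1 - (0.404351)(0.3334) - (-0.212811)(-0.078) = 0.84859012
  phi_33 = 0.12219045 / 0.84859012 = 0.144.
Therefore phi_{33} = 0.1440.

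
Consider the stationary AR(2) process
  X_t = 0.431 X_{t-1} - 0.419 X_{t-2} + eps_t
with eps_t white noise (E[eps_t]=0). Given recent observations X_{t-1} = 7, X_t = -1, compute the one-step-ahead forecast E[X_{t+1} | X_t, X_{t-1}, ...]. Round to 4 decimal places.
E[X_{t+1} \mid \mathcal F_t] = -3.3640

For an AR(p) model X_t = c + sum_i phi_i X_{t-i} + eps_t, the
one-step-ahead conditional mean is
  E[X_{t+1} | X_t, ...] = c + sum_i phi_i X_{t+1-i}.
Substitute known values:
  E[X_{t+1} | ...] = (0.431) * (-1) + (-0.419) * (7)
                   = -3.3640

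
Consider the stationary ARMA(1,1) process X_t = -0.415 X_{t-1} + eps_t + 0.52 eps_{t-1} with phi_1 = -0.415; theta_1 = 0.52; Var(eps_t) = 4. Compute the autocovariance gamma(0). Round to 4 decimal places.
\gamma(0) = 4.0533

Multiply the model equation by X_{t-k} and take expectations. With theta_0 = psi_0 = 1 and psi_j the MA(infinity) weights, this gives
  gamma(k) - sum_i phi_i gamma(k-i) = c_k,
  c_k = sigma^2 * sum_{j=k..q} theta_j psi_{j-k}   (c_k = 0 for k > q),
using gamma(-m) = gamma(m).
psi-weights needed (psi_j = theta_j + sum_i phi_i psi_{j-i}):
  psi_1 = theta_1 + phi_1 = 0.52 + (-0.415) = 0.105
Right-hand sides:
  c_0 = sigma^2 (1 + theta_1 psi_1) = 4 * (1 + (0.52)(0.105)) = 4 * 1.0546 = 4.2184
  c_1 = sigma^2 theta_1 = 4 * (0.52) = 2.08
  c_2 = 0
Equations for k = 0 and k = 1 (AR order 1):
  gamma(0) = phi_1 gamma(1) + c_0
  gamma(1) = phi_1 gamma(0) + c_1
Substituting the second into the first: gamma(0) (1 - phi_1^2) = c_0 + phi_1 c_1, so
  gamma(0) = (c_0 + phi_1 c_1) / (1 - phi_1^2) = (4.2184 + (-0.415)(2.08)) / (1 - (-0.415)^2) = 3.3552 / 0.827775 = 4.053275.
Therefore gamma(0) = 4.0533 (to 4 decimal places).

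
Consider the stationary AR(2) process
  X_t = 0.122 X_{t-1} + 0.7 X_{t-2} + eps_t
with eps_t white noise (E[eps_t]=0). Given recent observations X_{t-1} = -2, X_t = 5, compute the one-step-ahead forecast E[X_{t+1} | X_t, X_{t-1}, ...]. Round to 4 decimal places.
E[X_{t+1} \mid \mathcal F_t] = -0.7900

For an AR(p) model X_t = c + sum_i phi_i X_{t-i} + eps_t, the
one-step-ahead conditional mean is
  E[X_{t+1} | X_t, ...] = c + sum_i phi_i X_{t+1-i}.
Substitute known values:
  E[X_{t+1} | ...] = (0.122) * (5) + (0.7) * (-2)
                   = -0.7900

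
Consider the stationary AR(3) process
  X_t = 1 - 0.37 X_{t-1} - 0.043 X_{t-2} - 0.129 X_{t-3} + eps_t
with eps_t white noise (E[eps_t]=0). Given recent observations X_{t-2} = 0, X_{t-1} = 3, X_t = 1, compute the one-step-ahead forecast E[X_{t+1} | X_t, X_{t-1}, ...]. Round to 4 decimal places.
E[X_{t+1} \mid \mathcal F_t] = 0.5010

For an AR(p) model X_t = c + sum_i phi_i X_{t-i} + eps_t, the
one-step-ahead conditional mean is
  E[X_{t+1} | X_t, ...] = c + sum_i phi_i X_{t+1-i}.
Substitute known values:
  E[X_{t+1} | ...] = 1 + (-0.37) * (1) + (-0.043) * (3) + (-0.129) * (0)
                   = 0.5010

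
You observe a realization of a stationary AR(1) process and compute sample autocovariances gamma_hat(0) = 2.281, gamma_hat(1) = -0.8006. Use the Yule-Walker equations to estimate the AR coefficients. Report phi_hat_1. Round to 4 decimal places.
\hat\phi_{1} = -0.3510

The Yule-Walker equations for an AR(p) process read, in matrix form,
  Gamma_p phi = r_p,   with   (Gamma_p)_{ij} = gamma(|i - j|),
                       (r_p)_i = gamma(i),   i,j = 1..p.
Substitute the sample gammas (Toeplitz matrix and right-hand side of size 1):
  Gamma_p = [[2.281]]
  r_p     = [-0.8006]
With p = 1 this is the single equation gamma(0) phi_1 = gamma(1):
  phi_hat_1 = gamma(1) / gamma(0) = -0.8006 / 2.281 = -0.3510.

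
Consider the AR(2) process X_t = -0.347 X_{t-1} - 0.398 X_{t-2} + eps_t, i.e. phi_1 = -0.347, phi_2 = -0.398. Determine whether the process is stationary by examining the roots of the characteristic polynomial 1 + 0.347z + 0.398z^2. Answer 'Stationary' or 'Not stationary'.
\text{Stationary}

The AR(p) characteristic polynomial is P(z) = 1 + 0.347z + 0.398z^2.
Stationarity requires all roots to lie outside the unit circle, i.e. |z| > 1 for every root.
Set 1 + (0.347) z + (0.398) z^2 = 0, i.e. a z^2 + b z + c = 0 with a = 0.398, b = 0.347, c = 1.
Discriminant D = b^2 - 4ac = (0.347)^2 - 4*(0.398)*1 = 0.120409 - (1.592) = -1.471591.
D < 0, so the roots are the complex-conjugate pair z = (-b +/- i sqrt(-D)) / (2a) = -0.4359 +/- 1.524i.
For a conjugate pair |z|^2 = z * conj(z) = (product of roots) = c/a = 1/(0.398) = 2.512563, so |z| = sqrt(2.512563) = 1.5851 for both roots.
Moduli of all roots: 1.5851, 1.5851.
All moduli strictly greater than 1? Yes.
Verdict: Stationary.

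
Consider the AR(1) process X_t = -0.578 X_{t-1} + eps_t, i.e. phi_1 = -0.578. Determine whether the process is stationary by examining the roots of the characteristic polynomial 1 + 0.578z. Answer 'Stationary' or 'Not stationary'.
\text{Stationary}

The AR(p) characteristic polynomial is P(z) = 1 + 0.578z.
Stationarity requires all roots to lie outside the unit circle, i.e. |z| > 1 for every root.
This is linear in z: 1 + (0.578) z = 0  =>  z = -1/(0.578) = -1.730104,  |z| = 1.730104.
Moduli of all roots: 1.7301.
All moduli strictly greater than 1? Yes.
Verdict: Stationary.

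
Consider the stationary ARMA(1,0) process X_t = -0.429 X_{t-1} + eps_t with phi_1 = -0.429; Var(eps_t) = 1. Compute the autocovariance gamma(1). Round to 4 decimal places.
\gamma(1) = -0.5258

Multiply the model equation by X_{t-k} and take expectations. With theta_0 = psi_0 = 1 and psi_j the MA(infinity) weights, this gives
  gamma(k) - sum_i phi_i gamma(k-i) = c_k,
  c_k = sigma^2 * sum_{j=k..q} theta_j psi_{j-k}   (c_k = 0 for k > q),
using gamma(-m) = gamma(m).
Pure AR (q = 0): c_0 = sigma^2 = 1, c_k = 0 for k >= 1.
Equations for k = 0 and k = 1 (AR order 1):
  gamma(0) = phi_1 gamma(1) + c_0
  gamma(1) = phi_1 gamma(0) + c_1
Substituting the second into the first: gamma(0) (1 - phi_1^2) = c_0 + phi_1 c_1, so
  gamma(0) = c_0 / (1 - phi_1^2) = 1 / (1 - (-0.429)^2) = 1 / 0.815959 = 1.225552.
  gamma(1) = phi_1 gamma(0) = (-0.429)(1.225552) = -0.525762.
Therefore gamma(1) = -0.5258 (to 4 decimal places).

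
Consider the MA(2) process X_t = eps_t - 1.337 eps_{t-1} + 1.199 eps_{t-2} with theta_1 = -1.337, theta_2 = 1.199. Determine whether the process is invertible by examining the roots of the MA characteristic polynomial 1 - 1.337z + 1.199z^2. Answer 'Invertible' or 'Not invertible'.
\text{Not invertible}

The MA(q) characteristic polynomial is P(z) = 1 - 1.337z + 1.199z^2.
Invertibility requires all roots to lie outside the unit circle, i.e. |z| > 1 for every root.
Set 1 + (-1.337) z + (1.199) z^2 = 0, i.e. a z^2 + b z + c = 0 with a = 1.199, b = -1.337, c = 1.
Discriminant D = b^2 - 4ac = (-1.337)^2 - 4*(1.199)*1 = 1.787569 - (4.796) = -3.008431.
D < 0, so the roots are the complex-conjugate pair z = (-b +/- i sqrt(-D)) / (2a) = 0.5575 +/- 0.7233i.
For a conjugate pair |z|^2 = z * conj(z) = (product of roots) = c/a = 1/(1.199) = 0.834028, so |z| = sqrt(0.834028) = 0.9133 for both roots.
Moduli of all roots: 0.9133, 0.9133.
All moduli strictly greater than 1? No.
Verdict: Not invertible.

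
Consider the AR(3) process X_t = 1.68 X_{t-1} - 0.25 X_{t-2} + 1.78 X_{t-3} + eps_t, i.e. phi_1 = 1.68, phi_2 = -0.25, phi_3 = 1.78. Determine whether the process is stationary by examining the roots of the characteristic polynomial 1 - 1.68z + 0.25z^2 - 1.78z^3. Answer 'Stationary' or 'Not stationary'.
\text{Not stationary}

The AR(p) characteristic polynomial is P(z) = 1 - 1.68z + 0.25z^2 - 1.78z^3.
Stationarity requires all roots to lie outside the unit circle, i.e. |z| > 1 for every root.
Degree 3: look for a simple real root z0 first, then factor out (1 - z/z0) and solve the remaining quadratic.
Testing z0 = 0.5: P(0.5) = 1 + (-1.68)(0.5) + (0.25)(0.5)^2 + (-1.78)(0.5)^3
  = 1 + (-0.84) + (0.0625) + (-0.2225) = 0.  So z_0 = 0.5 is a root, |z_0| = 0.5.
Divide out the factor (1 - 2 z) = (1 - z/z0) (since 1/z0 = 2):
  P(z) = (1 - 2 z)(1 + (0.32) z + (0.89) z^2)
  [check: z-coef 0.32 - (2) = -1.68; z^2-coef 0.89 - (2)(0.32) = 0.25; z^3-coef -(2)(0.89) = -1.78.]
Remaining roots from the quadratic factor 1 + (0.32) z + (0.89) z^2:
  Set 1 + (0.32) z + (0.89) z^2 = 0, i.e. a z^2 + b z + c = 0 with a = 0.89, b = 0.32, c = 1.
  Discriminant D = b^2 - 4ac = (0.32)^2 - 4*(0.89)*1 = 0.1024 - (3.56) = -3.4576.
  D < 0, so the roots are the complex-conjugate pair z = (-b +/- i sqrt(-D)) / (2a) = -0.1798 +/- 1.0446i.
  For a conjugate pair |z|^2 = z * conj(z) = (product of roots) = c/a = 1/(0.89) = 1.123596, so |z| = sqrt(1.123596) = 1.06 for both roots.
Moduli of all roots: 0.5000, 1.0600, 1.0600.
All moduli strictly greater than 1? No.
Verdict: Not stationary.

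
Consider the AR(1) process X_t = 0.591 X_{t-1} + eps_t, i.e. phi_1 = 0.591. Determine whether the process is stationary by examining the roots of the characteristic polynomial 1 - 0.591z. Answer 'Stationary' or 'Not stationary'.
\text{Stationary}

The AR(p) characteristic polynomial is P(z) = 1 - 0.591z.
Stationarity requires all roots to lie outside the unit circle, i.e. |z| > 1 for every root.
This is linear in z: 1 + (-0.591) z = 0  =>  z = -1/(-0.591) = 1.692047,  |z| = 1.692047.
Moduli of all roots: 1.6920.
All moduli strictly greater than 1? Yes.
Verdict: Stationary.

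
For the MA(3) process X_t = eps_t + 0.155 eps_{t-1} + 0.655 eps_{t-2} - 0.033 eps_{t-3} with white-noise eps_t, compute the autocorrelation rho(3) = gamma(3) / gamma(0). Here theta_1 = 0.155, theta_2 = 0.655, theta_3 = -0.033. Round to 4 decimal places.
\rho(3) = -0.0227

For an MA(q) process with theta_0 = 1, the autocovariance is
  gamma(k) = sigma^2 * sum_{i=0..q-k} theta_i * theta_{i+k},
and rho(k) = gamma(k) / gamma(0). Sigma^2 cancels.
  numerator   = (1)*(-0.033) = -0.033.
  denominator = (1)^2 + (0.155)^2 + (0.655)^2 + (-0.033)^2 = 1.454139.
  rho(3) = -0.033 / 1.454139 = -0.0227.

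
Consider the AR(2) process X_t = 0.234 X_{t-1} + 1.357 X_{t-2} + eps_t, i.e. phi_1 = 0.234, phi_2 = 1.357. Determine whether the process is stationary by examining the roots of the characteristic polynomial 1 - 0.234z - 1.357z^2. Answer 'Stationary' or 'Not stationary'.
\text{Not stationary}

The AR(p) characteristic polynomial is P(z) = 1 - 0.234z - 1.357z^2.
Stationarity requires all roots to lie outside the unit circle, i.e. |z| > 1 for every root.
Set 1 + (-0.234) z + (-1.357) z^2 = 0, i.e. a z^2 + b z + c = 0 with a = -1.357, b = -0.234, c = 1.
Discriminant D = b^2 - 4ac = (-0.234)^2 - 4*(-1.357)*1 = 0.054756 - (-5.428) = 5.482756.
D >= 0, so the roots are real: z = (-b +/- sqrt(D)) / (2a) = (0.234 +/- 2.341529) / (-2.714).
  z_1 = (0.234 + 2.341529) / (-2.714) = -0.949,   |z_1| = 0.949.
  z_2 = (0.234 - 2.341529) / (-2.714) = 0.7765,   |z_2| = 0.7765.
Moduli of all roots: 0.9490, 0.7765.
All moduli strictly greater than 1? No.
Verdict: Not stationary.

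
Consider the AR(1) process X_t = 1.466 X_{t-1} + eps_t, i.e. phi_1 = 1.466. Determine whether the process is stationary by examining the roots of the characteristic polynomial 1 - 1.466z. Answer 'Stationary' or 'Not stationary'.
\text{Not stationary}

The AR(p) characteristic polynomial is P(z) = 1 - 1.466z.
Stationarity requires all roots to lie outside the unit circle, i.e. |z| > 1 for every root.
This is linear in z: 1 + (-1.466) z = 0  =>  z = -1/(-1.466) = 0.682128,  |z| = 0.682128.
Moduli of all roots: 0.6821.
All moduli strictly greater than 1? No.
Verdict: Not stationary.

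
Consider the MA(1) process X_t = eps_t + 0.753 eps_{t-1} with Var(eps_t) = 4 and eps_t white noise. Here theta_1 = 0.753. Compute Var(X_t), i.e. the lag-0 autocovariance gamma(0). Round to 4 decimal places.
\gamma(0) = 6.2680

For an MA(q) process X_t = eps_t + sum_i theta_i eps_{t-i} with
Var(eps_t) = sigma^2, the variance is
  gamma(0) = sigma^2 * (1 + sum_i theta_i^2).
  sum_i theta_i^2 = (0.753)^2 = 0.567009.
  gamma(0) = 4 * (1 + 0.567009) = 4 * 1.567009 = 6.268036, which rounds to 6.2680.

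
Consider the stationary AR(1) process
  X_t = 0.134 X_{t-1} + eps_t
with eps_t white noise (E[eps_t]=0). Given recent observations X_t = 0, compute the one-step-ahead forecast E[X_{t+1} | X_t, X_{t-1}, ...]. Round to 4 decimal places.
E[X_{t+1} \mid \mathcal F_t] = 0.0000

For an AR(p) model X_t = c + sum_i phi_i X_{t-i} + eps_t, the
one-step-ahead conditional mean is
  E[X_{t+1} | X_t, ...] = c + sum_i phi_i X_{t+1-i}.
Substitute known values:
  E[X_{t+1} | ...] = (0.134) * (0)
                   = 0.0000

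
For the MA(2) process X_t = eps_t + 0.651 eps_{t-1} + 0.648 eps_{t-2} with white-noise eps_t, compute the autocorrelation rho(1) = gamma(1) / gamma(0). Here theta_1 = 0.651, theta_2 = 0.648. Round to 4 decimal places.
\rho(1) = 0.5819

For an MA(q) process with theta_0 = 1, the autocovariance is
  gamma(k) = sigma^2 * sum_{i=0..q-k} theta_i * theta_{i+k},
and rho(k) = gamma(k) / gamma(0). Sigma^2 cancels.
  numerator   = (1)*(0.651) + (0.651)*(0.648) = 1.072848.
  denominator = (1)^2 + (0.651)^2 + (0.648)^2 = 1.843705.
  rho(1) = 1.072848 / 1.843705 = 0.5819.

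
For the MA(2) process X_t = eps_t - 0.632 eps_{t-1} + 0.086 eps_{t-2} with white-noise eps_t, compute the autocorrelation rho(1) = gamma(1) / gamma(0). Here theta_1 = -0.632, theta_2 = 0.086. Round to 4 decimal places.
\rho(1) = -0.4879

For an MA(q) process with theta_0 = 1, the autocovariance is
  gamma(k) = sigma^2 * sum_{i=0..q-k} theta_i * theta_{i+k},
and rho(k) = gamma(k) / gamma(0). Sigma^2 cancels.
  numerator   = (1)*(-0.632) + (-0.632)*(0.086) = -0.686352.
  denominator = (1)^2 + (-0.632)^2 + (0.086)^2 = 1.40682.
  rho(1) = -0.686352 / 1.40682 = -0.4879.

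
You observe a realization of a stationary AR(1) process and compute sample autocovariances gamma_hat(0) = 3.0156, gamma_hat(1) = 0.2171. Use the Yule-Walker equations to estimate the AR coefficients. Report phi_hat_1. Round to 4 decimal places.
\hat\phi_{1} = 0.0720

The Yule-Walker equations for an AR(p) process read, in matrix form,
  Gamma_p phi = r_p,   with   (Gamma_p)_{ij} = gamma(|i - j|),
                       (r_p)_i = gamma(i),   i,j = 1..p.
Substitute the sample gammas (Toeplitz matrix and right-hand side of size 1):
  Gamma_p = [[3.0156]]
  r_p     = [0.2171]
With p = 1 this is the single equation gamma(0) phi_1 = gamma(1):
  phi_hat_1 = gamma(1) / gamma(0) = 0.2171 / 3.0156 = 0.0720.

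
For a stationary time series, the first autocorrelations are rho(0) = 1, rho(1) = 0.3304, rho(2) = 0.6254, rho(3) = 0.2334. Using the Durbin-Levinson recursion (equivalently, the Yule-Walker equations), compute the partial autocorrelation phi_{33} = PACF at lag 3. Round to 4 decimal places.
\phi_{33} = -0.0760

The PACF at lag k is phi_{kk}, the last component of the solution
to the Yule-Walker system G_k phi = r_k where
  (G_k)_{ij} = rho(|i - j|), (r_k)_i = rho(i), i,j = 1..k.
Equivalently, Durbin-Levinson gives phi_{kk} iteratively:
  phi_{11} = rho(1)
  phi_{kk} = [rho(k) - sum_{j=1..k-1} phi_{k-1,j} rho(k-j)]
            / [1 - sum_{j=1..k-1} phi_{k-1,j} rho(j)],
  phi_{k,j} = phi_{k-1,j} - phi_{kk} phi_{k-1,k-j},  j = 1..k-1.
Step k = 1:
  phi_11 = rho(1) = 0.3304.
Step k = 2:
  phi_22 = [rho(2) - phi_11 rho(1)] / [1 - phi_11 rho(1)] = [0.6254 - (0.3304)(0.3304)] / [1 - (0.3304)(0.3304)]
         = 0.51623584 / 0.89083584 = 0.579496.
  Update: phi_21 = phi_11 - phi_22 phi_11 = 0.3304 - (0.579496)(0.3304) = 0.138935.
Step k = 3:
  phi_33 = [rho(3) - phi_21 rho(2) - phi_22 rho(1)] / [1 - phi_21 rho(1) - phi_22 rho(2)]
    numerator   = 0.2334 - (0.138935)(0.6254) - (0.579496)(0.3304) = -0.04495513
    denominator = 1 - (0.138935)(0.3304) - (0.579496)(0.6254) = 0.59167922
  phi_33 = -0.04495513 / 0.59167922 = -0.076.
Therefore phi_{33} = -0.0760.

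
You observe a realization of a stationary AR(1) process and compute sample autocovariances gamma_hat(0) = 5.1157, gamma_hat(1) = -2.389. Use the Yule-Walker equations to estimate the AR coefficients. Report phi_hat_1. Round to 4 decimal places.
\hat\phi_{1} = -0.4670

The Yule-Walker equations for an AR(p) process read, in matrix form,
  Gamma_p phi = r_p,   with   (Gamma_p)_{ij} = gamma(|i - j|),
                       (r_p)_i = gamma(i),   i,j = 1..p.
Substitute the sample gammas (Toeplitz matrix and right-hand side of size 1):
  Gamma_p = [[5.1157]]
  r_p     = [-2.389]
With p = 1 this is the single equation gamma(0) phi_1 = gamma(1):
  phi_hat_1 = gamma(1) / gamma(0) = -2.389 / 5.1157 = -0.4670.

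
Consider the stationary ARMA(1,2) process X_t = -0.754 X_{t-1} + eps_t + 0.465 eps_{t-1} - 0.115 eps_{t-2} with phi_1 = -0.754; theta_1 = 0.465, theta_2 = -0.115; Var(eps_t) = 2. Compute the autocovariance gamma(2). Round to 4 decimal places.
\gamma(2) = 0.2786

Multiply the model equation by X_{t-k} and take expectations. With theta_0 = psi_0 = 1 and psi_j the MA(infinity) weights, this gives
  gamma(k) - sum_i phi_i gamma(k-i) = c_k,
  c_k = sigma^2 * sum_{j=k..q} theta_j psi_{j-k}   (c_k = 0 for k > q),
using gamma(-m) = gamma(m).
psi-weights needed (psi_j = theta_j + sum_i phi_i psi_{j-i}):
  psi_1 = theta_1 + phi_1 = 0.465 + (-0.754) = -0.289
  psi_2 = theta_2 + phi_1 psi_1 = -0.115 + (-0.754)(-0.289) = 0.102906
Right-hand sides:
  c_0 = sigma^2 (1 + theta_1 psi_1 + theta_2 psi_2) = 2 * (1 + (0.465)(-0.289) + (-0.115)(0.102906)) = 2 * 0.853781 = 1.707562
  c_1 = sigma^2 (theta_1 + theta_2 psi_1) = 2 * (0.465 + (-0.115)(-0.289)) = 0.99647
  c_2 = sigma^2 theta_2 = 2 * (-0.115) = -0.23
Equations for k = 0 and k = 1 (AR order 1):
  gamma(0) = phi_1 gamma(1) + c_0
  gamma(1) = phi_1 gamma(0) + c_1
Substituting the second into the first: gamma(0) (1 - phi_1^2) = c_0 + phi_1 c_1, so
  gamma(0) = (c_0 + phi_1 c_1) / (1 - phi_1^2) = (1.707562 + (-0.754)(0.99647)) / (1 - (-0.754)^2) = 0.956223 / 0.431484 = 2.216127.
  gamma(1) = phi_1 gamma(0) + c_1 = (-0.754)(2.216127) + (0.99647) = -0.67449.
For k = 2: gamma(2) = phi_1 gamma(1) + c_2
  = (-0.754)(-0.67449) + (-0.23) = 0.278565.
Therefore gamma(2) = 0.2786 (to 4 decimal places).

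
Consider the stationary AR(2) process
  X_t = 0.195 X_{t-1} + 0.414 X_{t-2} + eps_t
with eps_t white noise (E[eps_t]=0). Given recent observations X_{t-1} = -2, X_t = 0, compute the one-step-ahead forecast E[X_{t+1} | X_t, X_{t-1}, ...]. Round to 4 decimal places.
E[X_{t+1} \mid \mathcal F_t] = -0.8280

For an AR(p) model X_t = c + sum_i phi_i X_{t-i} + eps_t, the
one-step-ahead conditional mean is
  E[X_{t+1} | X_t, ...] = c + sum_i phi_i X_{t+1-i}.
Substitute known values:
  E[X_{t+1} | ...] = (0.195) * (0) + (0.414) * (-2)
                   = -0.8280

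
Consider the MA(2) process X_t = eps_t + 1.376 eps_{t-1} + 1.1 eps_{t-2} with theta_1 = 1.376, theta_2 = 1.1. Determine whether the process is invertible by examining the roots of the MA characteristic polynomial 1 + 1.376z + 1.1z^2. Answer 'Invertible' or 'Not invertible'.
\text{Not invertible}

The MA(q) characteristic polynomial is P(z) = 1 + 1.376z + 1.1z^2.
Invertibility requires all roots to lie outside the unit circle, i.e. |z| > 1 for every root.
Set 1 + (1.376) z + (1.1) z^2 = 0, i.e. a z^2 + b z + c = 0 with a = 1.1, b = 1.376, c = 1.
Discriminant D = b^2 - 4ac = (1.376)^2 - 4*(1.1)*1 = 1.893376 - (4.4) = -2.506624.
D < 0, so the roots are the complex-conjugate pair z = (-b +/- i sqrt(-D)) / (2a) = -0.6255 +/- 0.7197i.
For a conjugate pair |z|^2 = z * conj(z) = (product of roots) = c/a = 1/(1.1) = 0.909091, so |z| = sqrt(0.909091) = 0.9535 for both roots.
Moduli of all roots: 0.9535, 0.9535.
All moduli strictly greater than 1? No.
Verdict: Not invertible.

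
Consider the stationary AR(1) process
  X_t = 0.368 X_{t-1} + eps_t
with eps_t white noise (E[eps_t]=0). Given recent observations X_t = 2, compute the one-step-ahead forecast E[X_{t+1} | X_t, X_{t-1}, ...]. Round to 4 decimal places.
E[X_{t+1} \mid \mathcal F_t] = 0.7360

For an AR(p) model X_t = c + sum_i phi_i X_{t-i} + eps_t, the
one-step-ahead conditional mean is
  E[X_{t+1} | X_t, ...] = c + sum_i phi_i X_{t+1-i}.
Substitute known values:
  E[X_{t+1} | ...] = (0.368) * (2)
                   = 0.7360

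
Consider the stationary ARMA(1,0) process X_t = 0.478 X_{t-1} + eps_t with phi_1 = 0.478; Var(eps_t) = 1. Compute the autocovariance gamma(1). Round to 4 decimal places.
\gamma(1) = 0.6196

Multiply the model equation by X_{t-k} and take expectations. With theta_0 = psi_0 = 1 and psi_j the MA(infinity) weights, this gives
  gamma(k) - sum_i phi_i gamma(k-i) = c_k,
  c_k = sigma^2 * sum_{j=k..q} theta_j psi_{j-k}   (c_k = 0 for k > q),
using gamma(-m) = gamma(m).
Pure AR (q = 0): c_0 = sigma^2 = 1, c_k = 0 for k >= 1.
Equations for k = 0 and k = 1 (AR order 1):
  gamma(0) = phi_1 gamma(1) + c_0
  gamma(1) = phi_1 gamma(0) + c_1
Substituting the second into the first: gamma(0) (1 - phi_1^2) = c_0 + phi_1 c_1, so
  gamma(0) = c_0 / (1 - phi_1^2) = 1 / (1 - (0.478)^2) = 1 / 0.771516 = 1.296149.
  gamma(1) = phi_1 gamma(0) = (0.478)(1.296149) = 0.619559.
Therefore gamma(1) = 0.6196 (to 4 decimal places).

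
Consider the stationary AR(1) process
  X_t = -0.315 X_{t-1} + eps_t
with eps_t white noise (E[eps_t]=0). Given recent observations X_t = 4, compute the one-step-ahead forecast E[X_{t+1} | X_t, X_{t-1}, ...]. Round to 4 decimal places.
E[X_{t+1} \mid \mathcal F_t] = -1.2600

For an AR(p) model X_t = c + sum_i phi_i X_{t-i} + eps_t, the
one-step-ahead conditional mean is
  E[X_{t+1} | X_t, ...] = c + sum_i phi_i X_{t+1-i}.
Substitute known values:
  E[X_{t+1} | ...] = (-0.315) * (4)
                   = -1.2600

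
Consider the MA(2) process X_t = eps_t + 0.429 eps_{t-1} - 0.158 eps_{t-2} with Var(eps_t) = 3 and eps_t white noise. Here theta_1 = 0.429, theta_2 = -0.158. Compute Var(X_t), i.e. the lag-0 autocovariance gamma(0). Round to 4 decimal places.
\gamma(0) = 3.6270

For an MA(q) process X_t = eps_t + sum_i theta_i eps_{t-i} with
Var(eps_t) = sigma^2, the variance is
  gamma(0) = sigma^2 * (1 + sum_i theta_i^2).
  sum_i theta_i^2 = (0.429)^2 + (-0.158)^2 = 0.184041 + 0.024964 = 0.209005.
  gamma(0) = 3 * (1 + 0.209005) = 3 * 1.209005 = 3.627015, which rounds to 3.6270.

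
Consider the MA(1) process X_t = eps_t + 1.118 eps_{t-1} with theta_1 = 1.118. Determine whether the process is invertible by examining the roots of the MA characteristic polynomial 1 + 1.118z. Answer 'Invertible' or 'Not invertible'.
\text{Not invertible}

The MA(q) characteristic polynomial is P(z) = 1 + 1.118z.
Invertibility requires all roots to lie outside the unit circle, i.e. |z| > 1 for every root.
This is linear in z: 1 + (1.118) z = 0  =>  z = -1/(1.118) = -0.894454,  |z| = 0.894454.
Moduli of all roots: 0.8945.
All moduli strictly greater than 1? No.
Verdict: Not invertible.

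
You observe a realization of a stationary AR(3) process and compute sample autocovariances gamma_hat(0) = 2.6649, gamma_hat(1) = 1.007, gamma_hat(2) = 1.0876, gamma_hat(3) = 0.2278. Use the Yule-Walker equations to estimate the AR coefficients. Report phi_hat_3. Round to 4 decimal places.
\hat\phi_{3} = -0.1780

The Yule-Walker equations for an AR(p) process read, in matrix form,
  Gamma_p phi = r_p,   with   (Gamma_p)_{ij} = gamma(|i - j|),
                       (r_p)_i = gamma(i),   i,j = 1..p.
Substitute the sample gammas (Toeplitz matrix and right-hand side of size 3):
  Gamma_p = [[2.6649, 1.007, 1.0876], [1.007, 2.6649, 1.007], [1.0876, 1.007, 2.6649]]
  r_p     = [1.007, 1.0876, 0.2278]
Written out (R1..R3):
  (R1) 2.6649 phi_1 + 1.007 phi_2 + 1.0876 phi_3 = 1.007
  (R2) 1.007 phi_1 + 2.6649 phi_2 + 1.007 phi_3 = 1.0876
  (R3) 1.0876 phi_1 + 1.007 phi_2 + 2.6649 phi_3 = 0.2278
Gaussian elimination:
  R2 <- R2 - (1.007/2.6649) R1 = R2 - (0.377875) R1:  2.28438 phi_2 + 0.596023 phi_3 = 0.70708
  R3 <- R3 - (1.0876/2.6649) R1 = R3 - (0.40812) R1:  0.596023 phi_2 + 2.221028 phi_3 = -0.183177
  R3 <- R3 - (0.596023/2.28438) R2 = R3 - (0.260912) R2:  2.065519 phi_3 = -0.367663
Back-substitution:
  phi_hat_3 = -0.367663 / 2.065519 = -0.178
  phi_hat_2 = (0.70708 - (0.596023)(-0.178)) / 2.28438 = 0.355971
  phi_hat_1 = (1.007 - (1.007)(0.355971) - (1.0876)(-0.178)) / 2.6649 = 0.316008
So phi_hat = [0.3160, 0.3560, -0.1780].
Therefore phi_hat_3 = -0.1780.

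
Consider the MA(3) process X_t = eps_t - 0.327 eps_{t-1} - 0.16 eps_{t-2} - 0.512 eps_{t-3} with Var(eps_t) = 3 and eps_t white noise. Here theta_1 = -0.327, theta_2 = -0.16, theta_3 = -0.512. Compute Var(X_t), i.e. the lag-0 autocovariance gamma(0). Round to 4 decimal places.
\gamma(0) = 4.1840

For an MA(q) process X_t = eps_t + sum_i theta_i eps_{t-i} with
Var(eps_t) = sigma^2, the variance is
  gamma(0) = sigma^2 * (1 + sum_i theta_i^2).
  sum_i theta_i^2 = (-0.327)^2 + (-0.16)^2 + (-0.512)^2 = 0.106929 + 0.0256 + 0.262144 = 0.394673.
  gamma(0) = 3 * (1 + 0.394673) = 3 * 1.394673 = 4.184019, which rounds to 4.1840.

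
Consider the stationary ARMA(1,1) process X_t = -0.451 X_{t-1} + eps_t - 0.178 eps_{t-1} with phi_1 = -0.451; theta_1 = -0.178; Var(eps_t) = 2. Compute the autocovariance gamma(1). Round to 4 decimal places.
\gamma(1) = -1.7060

Multiply the model equation by X_{t-k} and take expectations. With theta_0 = psi_0 = 1 and psi_j the MA(infinity) weights, this gives
  gamma(k) - sum_i phi_i gamma(k-i) = c_k,
  c_k = sigma^2 * sum_{j=k..q} theta_j psi_{j-k}   (c_k = 0 for k > q),
using gamma(-m) = gamma(m).
psi-weights needed (psi_j = theta_j + sum_i phi_i psi_{j-i}):
  psi_1 = theta_1 + phi_1 = -0.178 + (-0.451) = -0.629
Right-hand sides:
  c_0 = sigma^2 (1 + theta_1 psi_1) = 2 * (1 + (-0.178)(-0.629)) = 2 * 1.111962 = 2.223924
  c_1 = sigma^2 theta_1 = 2 * (-0.178) = -0.356
  c_2 = 0
Equations for k = 0 and k = 1 (AR order 1):
  gamma(0) = phi_1 gamma(1) + c_0
  gamma(1) = phi_1 gamma(0) + c_1
Substituting the second into the first: gamma(0) (1 - phi_1^2) = c_0 + phi_1 c_1, so
  gamma(0) = (c_0 + phi_1 c_1) / (1 - phi_1^2) = (2.223924 + (-0.451)(-0.356)) / (1 - (-0.451)^2) = 2.38448 / 0.796599 = 2.993325.
  gamma(1) = phi_1 gamma(0) + c_1 = (-0.451)(2.993325) + (-0.356) = -1.70599.
Therefore gamma(1) = -1.7060 (to 4 decimal places).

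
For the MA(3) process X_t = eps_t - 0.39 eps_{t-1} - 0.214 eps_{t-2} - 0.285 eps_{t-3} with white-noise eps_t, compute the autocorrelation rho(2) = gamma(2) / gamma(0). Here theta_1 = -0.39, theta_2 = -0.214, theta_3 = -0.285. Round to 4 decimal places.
\rho(2) = -0.0804

For an MA(q) process with theta_0 = 1, the autocovariance is
  gamma(k) = sigma^2 * sum_{i=0..q-k} theta_i * theta_{i+k},
and rho(k) = gamma(k) / gamma(0). Sigma^2 cancels.
  numerator   = (1)*(-0.214) + (-0.39)*(-0.285) = -0.10285.
  denominator = (1)^2 + (-0.39)^2 + (-0.214)^2 + (-0.285)^2 = 1.279121.
  rho(2) = -0.10285 / 1.279121 = -0.0804.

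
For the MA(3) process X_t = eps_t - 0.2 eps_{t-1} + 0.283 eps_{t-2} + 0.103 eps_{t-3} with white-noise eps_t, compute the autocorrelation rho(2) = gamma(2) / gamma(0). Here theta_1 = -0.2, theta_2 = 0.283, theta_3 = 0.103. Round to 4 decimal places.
\rho(2) = 0.2321

For an MA(q) process with theta_0 = 1, the autocovariance is
  gamma(k) = sigma^2 * sum_{i=0..q-k} theta_i * theta_{i+k},
and rho(k) = gamma(k) / gamma(0). Sigma^2 cancels.
  numerator   = (1)*(0.283) + (-0.2)*(0.103) = 0.2624.
  denominator = (1)^2 + (-0.2)^2 + (0.283)^2 + (0.103)^2 = 1.130698.
  rho(2) = 0.2624 / 1.130698 = 0.2321.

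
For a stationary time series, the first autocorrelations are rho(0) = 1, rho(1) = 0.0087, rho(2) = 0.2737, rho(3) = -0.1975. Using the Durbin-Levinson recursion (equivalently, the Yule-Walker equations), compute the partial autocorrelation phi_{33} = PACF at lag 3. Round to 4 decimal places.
\phi_{33} = -0.2179

The PACF at lag k is phi_{kk}, the last component of the solution
to the Yule-Walker system G_k phi = r_k where
  (G_k)_{ij} = rho(|i - j|), (r_k)_i = rho(i), i,j = 1..k.
Equivalently, Durbin-Levinson gives phi_{kk} iteratively:
  phi_{11} = rho(1)
  phi_{kk} = [rho(k) - sum_{j=1..k-1} phi_{k-1,j} rho(k-j)]
            / [1 - sum_{j=1..k-1} phi_{k-1,j} rho(j)],
  phi_{k,j} = phi_{k-1,j} - phi_{kk} phi_{k-1,k-j},  j = 1..k-1.
Step k = 1:
  phi_11 = rho(1) = 0.0087.
Step k = 2:
  phi_22 = [rho(2) - phi_11 rho(1)] / [1 - phi_11 rho(1)] = [0.2737 - (0.0087)(0.0087)] / [1 - (0.0087)(0.0087)]
         = 0.27362431 / 0.99992431 = 0.273645.
  Update: phi_21 = phi_11 - phi_22 phi_11 = 0.0087 - (0.273645)(0.0087) = 0.006319.
Step k = 3:
  phi_33 = [rho(3) - phi_21 rho(2) - phi_22 rho(1)] / [1 - phi_21 rho(1) - phi_22 rho(2)]
    numerator   = -0.1975 - (0.006319)(0.2737) - (0.273645)(0.0087) = -0.2016103
    denominator = 1 - (0.006319)(0.0087) - (0.273645)(0.2737) = 0.92504838
  phi_33 = -0.2016103 / 0.92504838 = -0.2179.
Therefore phi_{33} = -0.2179.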